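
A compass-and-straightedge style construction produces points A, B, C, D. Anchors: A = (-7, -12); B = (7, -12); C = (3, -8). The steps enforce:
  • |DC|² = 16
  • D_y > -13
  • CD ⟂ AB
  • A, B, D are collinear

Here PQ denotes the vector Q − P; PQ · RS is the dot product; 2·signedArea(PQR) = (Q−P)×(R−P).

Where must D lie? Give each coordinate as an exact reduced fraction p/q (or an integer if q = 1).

1. D_x = 3  [A, B, D are collinear ∩ CD ⟂ AB]
2. D_y = -12  [A, B, D are collinear ∩ CD ⟂ AB]
   → D = (3, -12)

D = (3, -12)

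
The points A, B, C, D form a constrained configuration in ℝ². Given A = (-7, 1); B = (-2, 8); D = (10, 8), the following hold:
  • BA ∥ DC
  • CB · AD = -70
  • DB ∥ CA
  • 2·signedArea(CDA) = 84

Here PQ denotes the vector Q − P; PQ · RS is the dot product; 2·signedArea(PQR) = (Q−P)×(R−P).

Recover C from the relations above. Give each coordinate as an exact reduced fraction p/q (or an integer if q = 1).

C = (5, 1)

1. C_x = 5  [DB ∥ CA ∩ BA ∥ DC]
2. C_y = 1  [DB ∥ CA ∩ BA ∥ DC]
   → C = (5, 1)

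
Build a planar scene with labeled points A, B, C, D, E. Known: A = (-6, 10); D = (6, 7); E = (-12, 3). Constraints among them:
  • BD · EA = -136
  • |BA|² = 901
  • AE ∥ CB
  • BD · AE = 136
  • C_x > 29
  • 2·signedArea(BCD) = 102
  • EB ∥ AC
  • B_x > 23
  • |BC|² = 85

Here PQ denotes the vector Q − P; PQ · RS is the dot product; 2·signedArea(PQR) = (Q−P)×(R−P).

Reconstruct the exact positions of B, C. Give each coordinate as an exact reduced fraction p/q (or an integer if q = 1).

1. B_x = 24  [line 6·x + 7·y + -221 = 0 ∩ |BA|² = 901]
2. B_y = 11  [line 6·x + 7·y + -221 = 0 ∩ |BA|² = 901]
   → B = (24, 11)
3. C_x = 30  [AE ∥ CB ∩ EB ∥ AC]
4. C_y = 18  [AE ∥ CB ∩ EB ∥ AC]
   → C = (30, 18)

B = (24, 11)
C = (30, 18)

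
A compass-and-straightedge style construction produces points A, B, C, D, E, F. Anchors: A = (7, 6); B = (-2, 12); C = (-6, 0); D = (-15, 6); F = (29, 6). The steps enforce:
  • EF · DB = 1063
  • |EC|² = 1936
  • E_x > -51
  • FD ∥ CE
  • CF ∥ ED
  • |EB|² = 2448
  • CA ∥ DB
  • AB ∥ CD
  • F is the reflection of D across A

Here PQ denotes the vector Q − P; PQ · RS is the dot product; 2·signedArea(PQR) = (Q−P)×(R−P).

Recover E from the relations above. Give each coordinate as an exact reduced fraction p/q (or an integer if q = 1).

1. E_x = -50  [CF ∥ ED ∩ FD ∥ CE]
2. E_y = 0  [CF ∥ ED ∩ FD ∥ CE]
   → E = (-50, 0)

E = (-50, 0)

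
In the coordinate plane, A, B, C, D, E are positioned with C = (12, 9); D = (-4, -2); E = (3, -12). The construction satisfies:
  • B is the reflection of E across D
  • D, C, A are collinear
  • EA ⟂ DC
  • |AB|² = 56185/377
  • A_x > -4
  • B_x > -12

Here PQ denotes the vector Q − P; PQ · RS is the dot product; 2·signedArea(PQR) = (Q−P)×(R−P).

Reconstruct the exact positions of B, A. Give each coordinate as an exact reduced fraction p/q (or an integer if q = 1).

1. B_x = -11  [B is the reflection of E across D]
2. B_y = 8  [B is the reflection of E across D]
   → B = (-11, 8)
3. A_x = -1476/377  [D, C, A are collinear ∩ EA ⟂ DC]
4. A_y = -732/377  [D, C, A are collinear ∩ EA ⟂ DC]
   → A = (-1476/377, -732/377)

A = (-1476/377, -732/377)
B = (-11, 8)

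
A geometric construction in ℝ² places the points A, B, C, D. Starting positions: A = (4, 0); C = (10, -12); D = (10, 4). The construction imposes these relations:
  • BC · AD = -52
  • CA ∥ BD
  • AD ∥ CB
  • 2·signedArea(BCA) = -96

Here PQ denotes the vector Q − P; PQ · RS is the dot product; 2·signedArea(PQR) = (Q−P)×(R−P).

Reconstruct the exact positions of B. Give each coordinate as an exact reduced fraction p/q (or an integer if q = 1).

B = (16, -8)

1. B_x = 16  [CA ∥ BD ∩ AD ∥ CB]
2. B_y = -8  [CA ∥ BD ∩ AD ∥ CB]
   → B = (16, -8)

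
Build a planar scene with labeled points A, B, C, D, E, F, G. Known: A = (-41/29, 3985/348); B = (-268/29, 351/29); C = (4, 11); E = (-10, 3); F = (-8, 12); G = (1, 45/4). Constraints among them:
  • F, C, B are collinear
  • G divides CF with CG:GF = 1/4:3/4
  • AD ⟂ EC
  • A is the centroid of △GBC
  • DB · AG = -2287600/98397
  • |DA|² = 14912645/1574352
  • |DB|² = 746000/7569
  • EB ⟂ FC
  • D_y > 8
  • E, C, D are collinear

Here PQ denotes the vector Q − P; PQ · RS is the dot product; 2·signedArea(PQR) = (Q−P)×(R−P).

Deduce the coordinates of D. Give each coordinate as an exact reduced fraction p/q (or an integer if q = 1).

D = (128/1131, 9929/1131)

1. D_x = 128/1131  [E, C, D are collinear ∩ AD ⟂ EC]
2. D_y = 9929/1131  [E, C, D are collinear ∩ AD ⟂ EC]
   → D = (128/1131, 9929/1131)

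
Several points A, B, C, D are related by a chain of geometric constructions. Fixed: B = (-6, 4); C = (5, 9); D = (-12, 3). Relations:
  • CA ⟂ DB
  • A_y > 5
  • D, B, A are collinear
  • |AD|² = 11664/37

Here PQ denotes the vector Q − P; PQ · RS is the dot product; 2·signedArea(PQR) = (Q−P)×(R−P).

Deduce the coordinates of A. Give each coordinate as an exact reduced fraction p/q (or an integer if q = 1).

1. A_x = 204/37  [D, B, A are collinear ∩ CA ⟂ DB]
2. A_y = 219/37  [D, B, A are collinear ∩ CA ⟂ DB]
   → A = (204/37, 219/37)

A = (204/37, 219/37)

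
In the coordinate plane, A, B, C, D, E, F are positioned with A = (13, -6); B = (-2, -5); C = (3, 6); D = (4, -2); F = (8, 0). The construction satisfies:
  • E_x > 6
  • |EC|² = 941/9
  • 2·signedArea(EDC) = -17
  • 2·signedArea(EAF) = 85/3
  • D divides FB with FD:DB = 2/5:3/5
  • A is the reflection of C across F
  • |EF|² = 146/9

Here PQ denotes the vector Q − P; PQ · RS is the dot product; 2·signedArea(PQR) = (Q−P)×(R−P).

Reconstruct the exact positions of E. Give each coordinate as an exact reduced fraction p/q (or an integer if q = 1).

E = (19/3, -11/3)

1. E_x = 19/3  [2·signedArea(EAF) = 85/3 ∩ 2·signedArea(EDC) = -17]
2. E_y = -11/3  [2·signedArea(EAF) = 85/3 ∩ 2·signedArea(EDC) = -17]
   → E = (19/3, -11/3)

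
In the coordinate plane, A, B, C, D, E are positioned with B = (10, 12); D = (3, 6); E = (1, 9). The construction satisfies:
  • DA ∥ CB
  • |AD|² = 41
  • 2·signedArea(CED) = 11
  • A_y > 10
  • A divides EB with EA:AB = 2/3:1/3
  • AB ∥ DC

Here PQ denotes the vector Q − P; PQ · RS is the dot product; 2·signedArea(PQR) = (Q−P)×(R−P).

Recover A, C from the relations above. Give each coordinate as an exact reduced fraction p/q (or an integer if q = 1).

A = (7, 11)
C = (6, 7)

1. A_x = 7  [A divides EB with EA:AB = 2/3:1/3]
2. A_y = 11  [A divides EB with EA:AB = 2/3:1/3]
   → A = (7, 11)
3. C_x = 6  [DA ∥ CB ∩ AB ∥ DC]
4. C_y = 7  [DA ∥ CB ∩ AB ∥ DC]
   → C = (6, 7)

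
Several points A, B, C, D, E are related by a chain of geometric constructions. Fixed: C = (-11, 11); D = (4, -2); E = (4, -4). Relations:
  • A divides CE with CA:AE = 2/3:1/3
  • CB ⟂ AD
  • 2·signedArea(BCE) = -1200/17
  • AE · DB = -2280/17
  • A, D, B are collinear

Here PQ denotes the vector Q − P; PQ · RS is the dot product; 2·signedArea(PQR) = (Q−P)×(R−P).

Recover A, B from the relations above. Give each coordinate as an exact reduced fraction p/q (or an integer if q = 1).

A = (-1, 1)
B = (-217/17, 137/17)

1. A_x = -1  [A divides CE with CA:AE = 2/3:1/3]
2. A_y = 1  [A divides CE with CA:AE = 2/3:1/3]
   → A = (-1, 1)
3. B_x = -217/17  [A, D, B are collinear ∩ CB ⟂ AD]
4. B_y = 137/17  [A, D, B are collinear ∩ CB ⟂ AD]
   → B = (-217/17, 137/17)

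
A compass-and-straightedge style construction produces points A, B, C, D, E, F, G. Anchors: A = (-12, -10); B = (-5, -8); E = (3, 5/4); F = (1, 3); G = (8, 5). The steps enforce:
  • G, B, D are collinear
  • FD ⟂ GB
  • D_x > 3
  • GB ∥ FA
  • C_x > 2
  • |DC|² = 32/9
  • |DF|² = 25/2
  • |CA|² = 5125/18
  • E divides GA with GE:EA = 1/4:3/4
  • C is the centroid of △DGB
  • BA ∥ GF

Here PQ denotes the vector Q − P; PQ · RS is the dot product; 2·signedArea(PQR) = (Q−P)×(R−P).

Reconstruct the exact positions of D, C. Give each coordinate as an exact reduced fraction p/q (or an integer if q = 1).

1. D_x = 7/2  [G, B, D are collinear ∩ FD ⟂ GB]
2. D_y = 1/2  [G, B, D are collinear ∩ FD ⟂ GB]
   → D = (7/2, 1/2)
3. C_x = 13/6  [C is the centroid of △DGB]
4. C_y = -5/6  [C is the centroid of △DGB]
   → C = (13/6, -5/6)

C = (13/6, -5/6)
D = (7/2, 1/2)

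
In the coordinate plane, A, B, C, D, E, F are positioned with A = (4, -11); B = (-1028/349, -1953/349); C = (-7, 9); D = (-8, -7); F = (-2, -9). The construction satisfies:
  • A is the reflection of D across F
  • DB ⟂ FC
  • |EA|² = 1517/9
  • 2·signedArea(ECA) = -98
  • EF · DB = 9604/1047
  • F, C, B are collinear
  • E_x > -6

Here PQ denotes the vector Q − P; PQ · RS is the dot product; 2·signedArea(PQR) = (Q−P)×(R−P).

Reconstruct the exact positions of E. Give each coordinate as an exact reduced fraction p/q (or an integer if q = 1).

1. E_x = -17/3  [2·signedArea(ECA) = -98 ∩ EF · DB = 9604/1047]
2. E_y = -7/3  [2·signedArea(ECA) = -98 ∩ EF · DB = 9604/1047]
   → E = (-17/3, -7/3)

E = (-17/3, -7/3)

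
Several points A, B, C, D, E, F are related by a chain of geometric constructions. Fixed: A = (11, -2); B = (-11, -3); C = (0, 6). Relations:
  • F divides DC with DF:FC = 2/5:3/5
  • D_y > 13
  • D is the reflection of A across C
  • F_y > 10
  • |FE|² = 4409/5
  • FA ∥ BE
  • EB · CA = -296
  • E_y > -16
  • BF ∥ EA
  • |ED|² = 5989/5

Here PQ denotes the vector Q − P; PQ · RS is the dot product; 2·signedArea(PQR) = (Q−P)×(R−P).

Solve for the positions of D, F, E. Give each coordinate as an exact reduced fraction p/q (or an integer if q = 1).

D = (-11, 14)
E = (33/5, -79/5)
F = (-33/5, 54/5)

1. D_x = -11  [D is the reflection of A across C]
2. D_y = 14  [D is the reflection of A across C]
   → D = (-11, 14)
3. F_x = -33/5  [F divides DC with DF:FC = 2/5:3/5]
4. F_y = 54/5  [F divides DC with DF:FC = 2/5:3/5]
   → F = (-33/5, 54/5)
5. E_x = 33/5  [BF ∥ EA ∩ FA ∥ BE]
6. E_y = -79/5  [BF ∥ EA ∩ FA ∥ BE]
   → E = (33/5, -79/5)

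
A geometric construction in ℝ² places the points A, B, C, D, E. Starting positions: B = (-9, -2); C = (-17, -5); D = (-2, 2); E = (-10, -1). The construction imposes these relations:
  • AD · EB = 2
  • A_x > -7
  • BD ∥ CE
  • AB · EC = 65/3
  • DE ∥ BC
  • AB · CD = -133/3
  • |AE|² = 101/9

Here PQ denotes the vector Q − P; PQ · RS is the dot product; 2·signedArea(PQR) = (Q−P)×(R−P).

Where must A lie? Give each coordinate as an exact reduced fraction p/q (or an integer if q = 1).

A = (-20/3, -2/3)

1. A_x = -20/3  [AD · EB = 2 ∩ AB · CD = -133/3]
2. A_y = -2/3  [AD · EB = 2 ∩ AB · CD = -133/3]
   → A = (-20/3, -2/3)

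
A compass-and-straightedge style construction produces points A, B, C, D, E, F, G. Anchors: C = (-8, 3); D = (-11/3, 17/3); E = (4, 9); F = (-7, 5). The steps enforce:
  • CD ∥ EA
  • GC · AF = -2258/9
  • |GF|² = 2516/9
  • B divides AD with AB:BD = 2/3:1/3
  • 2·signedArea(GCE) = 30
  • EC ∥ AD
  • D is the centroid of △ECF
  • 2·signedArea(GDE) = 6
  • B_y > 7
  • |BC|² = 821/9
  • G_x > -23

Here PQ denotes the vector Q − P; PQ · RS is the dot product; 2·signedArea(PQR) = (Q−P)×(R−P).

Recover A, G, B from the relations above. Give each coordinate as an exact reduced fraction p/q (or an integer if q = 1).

A = (25/3, 35/3)
B = (1/3, 23/3)
G = (-67/3, -5/3)

1. A_x = 25/3  [EC ∥ AD ∩ CD ∥ EA]
2. A_y = 35/3  [EC ∥ AD ∩ CD ∥ EA]
   → A = (25/3, 35/3)
3. G_x = -67/3  [2·signedArea(GCE) = 30 ∩ GC · AF = -2258/9]
4. G_y = -5/3  [2·signedArea(GCE) = 30 ∩ GC · AF = -2258/9]
   → G = (-67/3, -5/3)
5. B_x = 1/3  [B divides AD with AB:BD = 2/3:1/3]
6. B_y = 23/3  [B divides AD with AB:BD = 2/3:1/3]
   → B = (1/3, 23/3)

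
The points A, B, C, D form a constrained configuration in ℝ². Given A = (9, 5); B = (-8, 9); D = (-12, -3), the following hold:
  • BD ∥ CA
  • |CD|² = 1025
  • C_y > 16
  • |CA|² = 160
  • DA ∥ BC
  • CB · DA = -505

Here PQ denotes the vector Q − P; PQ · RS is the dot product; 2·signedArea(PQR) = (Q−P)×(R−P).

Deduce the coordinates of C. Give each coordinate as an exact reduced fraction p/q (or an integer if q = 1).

C = (13, 17)

1. C_x = 13  [BD ∥ CA ∩ DA ∥ BC]
2. C_y = 17  [BD ∥ CA ∩ DA ∥ BC]
   → C = (13, 17)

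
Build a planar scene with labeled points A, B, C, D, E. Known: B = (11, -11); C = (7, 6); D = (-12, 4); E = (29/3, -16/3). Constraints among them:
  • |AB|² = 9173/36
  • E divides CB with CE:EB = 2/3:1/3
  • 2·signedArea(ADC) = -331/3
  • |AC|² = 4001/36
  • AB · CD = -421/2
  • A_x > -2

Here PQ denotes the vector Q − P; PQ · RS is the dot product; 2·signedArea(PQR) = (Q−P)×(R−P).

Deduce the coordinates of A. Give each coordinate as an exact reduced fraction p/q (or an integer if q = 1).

1. A_x = -7/6  [AB · CD = -421/2 ∩ 2·signedArea(ADC) = -331/3]
2. A_y = -2/3  [AB · CD = -421/2 ∩ 2·signedArea(ADC) = -331/3]
   → A = (-7/6, -2/3)

A = (-7/6, -2/3)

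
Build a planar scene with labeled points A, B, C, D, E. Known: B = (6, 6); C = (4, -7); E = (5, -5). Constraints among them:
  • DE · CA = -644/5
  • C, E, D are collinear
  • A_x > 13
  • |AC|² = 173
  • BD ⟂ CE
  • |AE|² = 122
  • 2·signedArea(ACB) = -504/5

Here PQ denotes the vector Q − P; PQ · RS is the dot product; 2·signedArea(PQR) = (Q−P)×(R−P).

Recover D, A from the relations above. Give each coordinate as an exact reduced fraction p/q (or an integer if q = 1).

1. D_x = 48/5  [C, E, D are collinear ∩ BD ⟂ CE]
2. D_y = 21/5  [C, E, D are collinear ∩ BD ⟂ CE]
   → D = (48/5, 21/5)
3. A_x = 66/5  [2·signedArea(ACB) = -504/5 ∩ DE · CA = -644/5]
4. A_y = 12/5  [2·signedArea(ACB) = -504/5 ∩ DE · CA = -644/5]
   → A = (66/5, 12/5)

A = (66/5, 12/5)
D = (48/5, 21/5)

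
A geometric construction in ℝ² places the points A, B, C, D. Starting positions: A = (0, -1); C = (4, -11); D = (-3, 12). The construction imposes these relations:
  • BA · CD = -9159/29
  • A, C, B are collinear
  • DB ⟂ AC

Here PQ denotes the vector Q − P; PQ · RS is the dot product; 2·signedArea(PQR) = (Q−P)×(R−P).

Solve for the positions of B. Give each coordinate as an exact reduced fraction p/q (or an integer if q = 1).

B = (-142/29, 326/29)

1. B_x = -142/29  [A, C, B are collinear ∩ DB ⟂ AC]
2. B_y = 326/29  [A, C, B are collinear ∩ DB ⟂ AC]
   → B = (-142/29, 326/29)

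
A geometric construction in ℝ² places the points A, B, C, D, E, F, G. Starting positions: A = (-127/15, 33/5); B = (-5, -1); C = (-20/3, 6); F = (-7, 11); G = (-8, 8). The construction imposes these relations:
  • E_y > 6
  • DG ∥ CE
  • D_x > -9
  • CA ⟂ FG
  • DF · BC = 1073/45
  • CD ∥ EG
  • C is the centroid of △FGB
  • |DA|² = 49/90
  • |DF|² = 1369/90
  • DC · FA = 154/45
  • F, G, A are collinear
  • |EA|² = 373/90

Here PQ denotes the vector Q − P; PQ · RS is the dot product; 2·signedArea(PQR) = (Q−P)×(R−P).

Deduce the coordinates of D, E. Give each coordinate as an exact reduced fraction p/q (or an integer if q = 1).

1. D_x = -247/30  [DC · FA = 154/45 ∩ DF · BC = 1073/45]
2. D_y = 73/10  [DC · FA = 154/45 ∩ DF · BC = 1073/45]
   → D = (-247/30, 73/10)
3. E_x = -193/30  [CD ∥ EG ∩ DG ∥ CE]
4. E_y = 67/10  [CD ∥ EG ∩ DG ∥ CE]
   → E = (-193/30, 67/10)

D = (-247/30, 73/10)
E = (-193/30, 67/10)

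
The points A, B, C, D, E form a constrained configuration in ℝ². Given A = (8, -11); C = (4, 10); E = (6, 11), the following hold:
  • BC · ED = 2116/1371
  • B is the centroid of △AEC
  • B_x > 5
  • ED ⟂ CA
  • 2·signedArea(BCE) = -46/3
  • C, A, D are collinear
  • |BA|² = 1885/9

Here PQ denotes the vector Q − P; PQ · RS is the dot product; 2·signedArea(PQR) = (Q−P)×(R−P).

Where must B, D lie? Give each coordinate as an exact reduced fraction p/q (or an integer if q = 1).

1. B_x = 6  [B is the centroid of △AEC]
2. B_y = 10/3  [B is the centroid of △AEC]
   → B = (6, 10/3)
3. D_x = 1776/457  [C, A, D are collinear ∩ ED ⟂ CA]
4. D_y = 4843/457  [C, A, D are collinear ∩ ED ⟂ CA]
   → D = (1776/457, 4843/457)

B = (6, 10/3)
D = (1776/457, 4843/457)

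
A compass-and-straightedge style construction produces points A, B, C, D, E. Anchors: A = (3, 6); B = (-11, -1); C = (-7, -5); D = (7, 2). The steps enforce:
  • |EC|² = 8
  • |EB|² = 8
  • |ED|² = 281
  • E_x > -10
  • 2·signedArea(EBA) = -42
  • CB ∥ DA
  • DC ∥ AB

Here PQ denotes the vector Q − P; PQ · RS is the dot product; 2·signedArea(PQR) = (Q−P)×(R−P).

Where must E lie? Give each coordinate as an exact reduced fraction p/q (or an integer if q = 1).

1. E_x = -9  [line -7·x + 14·y + -21 = 0 ∩ |EB|² = 8]
2. E_y = -3  [line -7·x + 14·y + -21 = 0 ∩ |EB|² = 8]
   → E = (-9, -3)

E = (-9, -3)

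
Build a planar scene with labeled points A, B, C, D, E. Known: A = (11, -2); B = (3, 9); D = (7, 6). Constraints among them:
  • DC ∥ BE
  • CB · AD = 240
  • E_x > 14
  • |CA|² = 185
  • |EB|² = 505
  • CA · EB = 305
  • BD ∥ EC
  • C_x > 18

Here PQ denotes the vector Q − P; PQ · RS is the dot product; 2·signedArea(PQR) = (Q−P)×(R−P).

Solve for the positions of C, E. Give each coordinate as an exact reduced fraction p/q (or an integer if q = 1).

C = (19, -13)
E = (15, -10)

1. C_x = 19  [line 4·x + -8·y + -180 = 0 ∩ |CA|² = 185]
2. C_y = -13  [line 4·x + -8·y + -180 = 0 ∩ |CA|² = 185]
   → C = (19, -13)
3. E_x = 15  [CA · EB = 305 ∩ BD ∥ EC]
4. E_y = -10  [CA · EB = 305 ∩ BD ∥ EC]
   → E = (15, -10)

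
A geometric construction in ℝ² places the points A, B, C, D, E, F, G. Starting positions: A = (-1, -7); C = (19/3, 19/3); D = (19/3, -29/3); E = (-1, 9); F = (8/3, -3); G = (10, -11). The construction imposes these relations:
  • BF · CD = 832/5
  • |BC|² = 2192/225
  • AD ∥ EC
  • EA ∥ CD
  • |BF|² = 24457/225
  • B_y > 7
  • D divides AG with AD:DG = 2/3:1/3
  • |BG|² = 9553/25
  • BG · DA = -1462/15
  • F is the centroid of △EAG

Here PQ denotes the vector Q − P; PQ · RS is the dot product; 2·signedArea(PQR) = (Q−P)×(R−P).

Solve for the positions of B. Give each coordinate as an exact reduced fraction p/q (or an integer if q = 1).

B = (17/5, 37/5)

1. B_x = 17/5  [BF · CD = 832/5 ∩ BG · DA = -1462/15]
2. B_y = 37/5  [BF · CD = 832/5 ∩ BG · DA = -1462/15]
   → B = (17/5, 37/5)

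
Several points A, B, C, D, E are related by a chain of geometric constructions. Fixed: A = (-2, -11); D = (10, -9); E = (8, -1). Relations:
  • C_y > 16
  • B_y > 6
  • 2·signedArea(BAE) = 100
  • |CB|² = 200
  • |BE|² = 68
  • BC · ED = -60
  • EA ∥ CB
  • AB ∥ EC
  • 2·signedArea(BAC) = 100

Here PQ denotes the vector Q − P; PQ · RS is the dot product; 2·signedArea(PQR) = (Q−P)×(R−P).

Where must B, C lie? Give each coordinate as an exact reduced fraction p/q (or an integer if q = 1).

1. B_x = 6  [line -10·x + 10·y + -10 = 0 ∩ |BE|² = 68]
2. B_y = 7  [line -10·x + 10·y + -10 = 0 ∩ |BE|² = 68]
   → B = (6, 7)
3. C_x = 16  [EA ∥ CB ∩ AB ∥ EC]
4. C_y = 17  [EA ∥ CB ∩ AB ∥ EC]
   → C = (16, 17)

B = (6, 7)
C = (16, 17)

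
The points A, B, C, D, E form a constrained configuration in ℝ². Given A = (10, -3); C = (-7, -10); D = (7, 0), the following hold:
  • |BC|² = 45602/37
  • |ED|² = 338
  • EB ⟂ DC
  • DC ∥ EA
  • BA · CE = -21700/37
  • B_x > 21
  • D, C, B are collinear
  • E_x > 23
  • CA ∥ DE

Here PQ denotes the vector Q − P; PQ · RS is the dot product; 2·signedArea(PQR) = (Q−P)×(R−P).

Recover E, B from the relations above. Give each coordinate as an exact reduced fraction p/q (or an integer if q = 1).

B = (798/37, 385/37)
E = (24, 7)

1. E_x = 24  [DC ∥ EA ∩ CA ∥ DE]
2. E_y = 7  [DC ∥ EA ∩ CA ∥ DE]
   → E = (24, 7)
3. B_x = 798/37  [D, C, B are collinear ∩ EB ⟂ DC]
4. B_y = 385/37  [D, C, B are collinear ∩ EB ⟂ DC]
   → B = (798/37, 385/37)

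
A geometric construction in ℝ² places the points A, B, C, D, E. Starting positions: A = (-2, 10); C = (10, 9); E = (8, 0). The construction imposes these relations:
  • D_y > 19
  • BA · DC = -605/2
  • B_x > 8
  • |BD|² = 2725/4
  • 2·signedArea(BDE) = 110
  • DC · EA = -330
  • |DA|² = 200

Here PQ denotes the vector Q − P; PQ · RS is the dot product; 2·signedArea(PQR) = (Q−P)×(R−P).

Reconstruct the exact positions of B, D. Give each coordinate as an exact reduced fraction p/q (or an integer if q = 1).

B = (9, 9/2)
D = (-12, 20)

1. D_x = -12  [line 10·x + -10·y + 320 = 0 ∩ |DA|² = 200]
2. D_y = 20  [line 10·x + -10·y + 320 = 0 ∩ |DA|² = 200]
   → D = (-12, 20)
3. B_x = 9  [2·signedArea(BDE) = 110 ∩ BA · DC = -605/2]
4. B_y = 9/2  [2·signedArea(BDE) = 110 ∩ BA · DC = -605/2]
   → B = (9, 9/2)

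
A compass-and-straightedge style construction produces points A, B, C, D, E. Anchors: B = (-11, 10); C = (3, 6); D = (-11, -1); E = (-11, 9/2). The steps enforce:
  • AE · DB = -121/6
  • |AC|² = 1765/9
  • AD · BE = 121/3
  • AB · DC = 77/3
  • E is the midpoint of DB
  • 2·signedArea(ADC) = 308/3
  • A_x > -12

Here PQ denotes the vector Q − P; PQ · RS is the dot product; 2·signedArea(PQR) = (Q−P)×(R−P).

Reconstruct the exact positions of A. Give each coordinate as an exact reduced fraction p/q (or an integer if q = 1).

A = (-11, 19/3)

1. A_x = -11  [AB · DC = 77/3 ∩ AE · DB = -121/6]
2. A_y = 19/3  [AB · DC = 77/3 ∩ AE · DB = -121/6]
   → A = (-11, 19/3)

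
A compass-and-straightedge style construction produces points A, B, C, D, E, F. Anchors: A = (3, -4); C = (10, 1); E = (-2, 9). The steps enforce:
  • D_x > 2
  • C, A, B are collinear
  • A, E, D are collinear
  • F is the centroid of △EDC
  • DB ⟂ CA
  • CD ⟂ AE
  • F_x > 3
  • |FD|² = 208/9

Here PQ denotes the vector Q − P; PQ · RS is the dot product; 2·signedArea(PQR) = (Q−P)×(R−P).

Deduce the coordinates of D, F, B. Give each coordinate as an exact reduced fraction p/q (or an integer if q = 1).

B = (12342/3589, -13231/3589)
D = (216/97, -193/97)
F = (992/291, 259/97)

1. D_x = 216/97  [A, E, D are collinear ∩ CD ⟂ AE]
2. D_y = -193/97  [A, E, D are collinear ∩ CD ⟂ AE]
   → D = (216/97, -193/97)
3. F_x = 992/291  [F is the centroid of △EDC]
4. F_y = 259/97  [F is the centroid of △EDC]
   → F = (992/291, 259/97)
5. B_x = 12342/3589  [C, A, B are collinear ∩ DB ⟂ CA]
6. B_y = -13231/3589  [C, A, B are collinear ∩ DB ⟂ CA]
   → B = (12342/3589, -13231/3589)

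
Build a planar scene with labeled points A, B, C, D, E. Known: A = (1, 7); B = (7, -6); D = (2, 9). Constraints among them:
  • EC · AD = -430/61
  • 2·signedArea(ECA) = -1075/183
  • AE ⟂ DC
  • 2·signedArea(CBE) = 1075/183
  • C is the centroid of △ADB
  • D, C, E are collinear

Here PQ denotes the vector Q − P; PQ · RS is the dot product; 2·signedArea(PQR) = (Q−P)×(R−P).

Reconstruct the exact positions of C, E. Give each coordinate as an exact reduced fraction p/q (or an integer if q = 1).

C = (10/3, 10/3)
E = (146/61, 447/61)

1. C_x = 10/3  [C is the centroid of △ADB]
2. C_y = 10/3  [C is the centroid of △ADB]
   → C = (10/3, 10/3)
3. E_x = 146/61  [D, C, E are collinear ∩ AE ⟂ DC]
4. E_y = 447/61  [D, C, E are collinear ∩ AE ⟂ DC]
   → E = (146/61, 447/61)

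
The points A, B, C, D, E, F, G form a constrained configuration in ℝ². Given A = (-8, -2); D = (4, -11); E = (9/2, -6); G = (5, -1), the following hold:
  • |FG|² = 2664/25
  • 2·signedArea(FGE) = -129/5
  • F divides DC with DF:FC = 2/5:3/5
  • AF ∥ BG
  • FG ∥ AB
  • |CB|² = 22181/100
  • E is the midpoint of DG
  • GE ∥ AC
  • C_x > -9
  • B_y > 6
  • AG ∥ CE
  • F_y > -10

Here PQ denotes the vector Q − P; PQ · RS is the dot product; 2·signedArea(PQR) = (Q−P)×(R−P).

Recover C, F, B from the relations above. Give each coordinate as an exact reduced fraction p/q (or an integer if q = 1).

1. C_x = -17/2  [AG ∥ CE ∩ GE ∥ AC]
2. C_y = -7  [AG ∥ CE ∩ GE ∥ AC]
   → C = (-17/2, -7)
3. F_x = -1  [F divides DC with DF:FC = 2/5:3/5]
4. F_y = -47/5  [F divides DC with DF:FC = 2/5:3/5]
   → F = (-1, -47/5)
5. B_x = -2  [AF ∥ BG ∩ FG ∥ AB]
6. B_y = 32/5  [AF ∥ BG ∩ FG ∥ AB]
   → B = (-2, 32/5)

B = (-2, 32/5)
C = (-17/2, -7)
F = (-1, -47/5)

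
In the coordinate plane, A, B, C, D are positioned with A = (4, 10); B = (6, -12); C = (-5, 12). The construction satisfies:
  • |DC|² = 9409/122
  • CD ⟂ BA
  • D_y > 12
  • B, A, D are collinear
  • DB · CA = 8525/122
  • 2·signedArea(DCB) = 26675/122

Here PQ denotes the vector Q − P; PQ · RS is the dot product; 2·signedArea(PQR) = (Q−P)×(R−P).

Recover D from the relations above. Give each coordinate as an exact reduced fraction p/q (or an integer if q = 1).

D = (457/122, 1561/122)

1. D_x = 457/122  [B, A, D are collinear ∩ CD ⟂ BA]
2. D_y = 1561/122  [B, A, D are collinear ∩ CD ⟂ BA]
   → D = (457/122, 1561/122)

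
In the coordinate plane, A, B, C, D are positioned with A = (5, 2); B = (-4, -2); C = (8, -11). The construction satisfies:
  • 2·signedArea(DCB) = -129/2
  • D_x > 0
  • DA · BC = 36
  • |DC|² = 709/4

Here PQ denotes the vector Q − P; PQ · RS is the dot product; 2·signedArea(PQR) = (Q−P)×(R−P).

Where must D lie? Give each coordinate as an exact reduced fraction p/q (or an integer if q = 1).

D = (1/2, 0)

1. D_x = 1/2  [DA · BC = 36 ∩ 2·signedArea(DCB) = -129/2]
2. D_y = 0  [DA · BC = 36 ∩ 2·signedArea(DCB) = -129/2]
   → D = (1/2, 0)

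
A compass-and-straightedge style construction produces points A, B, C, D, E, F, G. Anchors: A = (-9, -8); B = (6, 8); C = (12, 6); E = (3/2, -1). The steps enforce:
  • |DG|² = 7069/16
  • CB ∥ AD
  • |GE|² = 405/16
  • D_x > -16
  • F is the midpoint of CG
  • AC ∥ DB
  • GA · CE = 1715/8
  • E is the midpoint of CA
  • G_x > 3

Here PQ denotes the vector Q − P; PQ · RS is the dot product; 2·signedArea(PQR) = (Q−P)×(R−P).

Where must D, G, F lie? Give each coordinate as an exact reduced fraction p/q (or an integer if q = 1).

1. D_x = -15  [AC ∥ DB ∩ CB ∥ AD]
2. D_y = -6  [AC ∥ DB ∩ CB ∥ AD]
   → D = (-15, -6)
3. G_x = 15/4  [line 21/2·x + 7·y + -511/8 = 0 ∩ |DG|² = 7069/16]
4. G_y = 7/2  [line 21/2·x + 7·y + -511/8 = 0 ∩ |DG|² = 7069/16]
   → G = (15/4, 7/2)
5. F_x = 63/8  [F is the midpoint of CG]
6. F_y = 19/4  [F is the midpoint of CG]
   → F = (63/8, 19/4)

D = (-15, -6)
F = (63/8, 19/4)
G = (15/4, 7/2)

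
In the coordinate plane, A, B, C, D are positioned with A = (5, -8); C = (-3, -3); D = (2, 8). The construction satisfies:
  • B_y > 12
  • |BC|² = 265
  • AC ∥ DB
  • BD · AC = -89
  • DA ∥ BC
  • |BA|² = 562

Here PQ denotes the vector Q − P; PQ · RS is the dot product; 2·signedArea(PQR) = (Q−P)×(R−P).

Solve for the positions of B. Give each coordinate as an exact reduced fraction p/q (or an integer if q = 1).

B = (-6, 13)

1. B_x = -6  [DA ∥ BC ∩ AC ∥ DB]
2. B_y = 13  [DA ∥ BC ∩ AC ∥ DB]
   → B = (-6, 13)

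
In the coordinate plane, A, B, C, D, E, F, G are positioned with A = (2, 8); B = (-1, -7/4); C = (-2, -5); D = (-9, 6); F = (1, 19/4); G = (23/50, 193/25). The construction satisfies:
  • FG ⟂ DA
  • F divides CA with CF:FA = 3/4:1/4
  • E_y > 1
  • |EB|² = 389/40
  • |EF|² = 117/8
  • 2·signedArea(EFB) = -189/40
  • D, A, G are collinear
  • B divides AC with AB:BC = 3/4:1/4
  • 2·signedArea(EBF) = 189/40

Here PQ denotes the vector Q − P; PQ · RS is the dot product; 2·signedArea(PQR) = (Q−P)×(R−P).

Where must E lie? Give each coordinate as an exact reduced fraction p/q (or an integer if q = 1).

E = (-77/100, 34/25)

1. E_x = -77/100  [line -13/2·x + 2·y + -309/40 = 0 ∩ |EB|² = 389/40]
2. E_y = 34/25  [line -13/2·x + 2·y + -309/40 = 0 ∩ |EB|² = 389/40]
   → E = (-77/100, 34/25)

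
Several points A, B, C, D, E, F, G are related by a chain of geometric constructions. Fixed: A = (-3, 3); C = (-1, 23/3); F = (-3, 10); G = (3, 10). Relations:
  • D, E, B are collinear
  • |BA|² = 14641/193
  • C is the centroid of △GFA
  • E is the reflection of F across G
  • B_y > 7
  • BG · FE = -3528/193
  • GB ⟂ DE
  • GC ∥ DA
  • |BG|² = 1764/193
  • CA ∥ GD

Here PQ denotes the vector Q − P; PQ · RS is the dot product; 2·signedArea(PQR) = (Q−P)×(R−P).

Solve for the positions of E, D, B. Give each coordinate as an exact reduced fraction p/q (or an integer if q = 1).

1. E_x = 9  [E is the reflection of F across G]
2. E_y = 10  [E is the reflection of F across G]
   → E = (9, 10)
3. D_x = 1  [GC ∥ DA ∩ CA ∥ GD]
4. D_y = 16/3  [GC ∥ DA ∩ CA ∥ GD]
   → D = (1, 16/3)
5. B_x = 873/193  [D, E, B are collinear ∩ GB ⟂ DE]
6. B_y = 1426/193  [D, E, B are collinear ∩ GB ⟂ DE]
   → B = (873/193, 1426/193)

B = (873/193, 1426/193)
D = (1, 16/3)
E = (9, 10)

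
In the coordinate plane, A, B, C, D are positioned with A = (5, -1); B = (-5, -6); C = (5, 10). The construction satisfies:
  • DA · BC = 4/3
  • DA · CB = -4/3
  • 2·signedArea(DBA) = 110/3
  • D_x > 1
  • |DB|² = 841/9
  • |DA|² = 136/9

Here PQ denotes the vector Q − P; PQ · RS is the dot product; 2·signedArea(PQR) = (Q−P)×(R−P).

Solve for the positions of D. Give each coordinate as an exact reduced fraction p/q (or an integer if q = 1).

D = (5/3, 1)

1. D_x = 5/3  [DA · BC = 4/3 ∩ 2·signedArea(DBA) = 110/3]
2. D_y = 1  [DA · BC = 4/3 ∩ 2·signedArea(DBA) = 110/3]
   → D = (5/3, 1)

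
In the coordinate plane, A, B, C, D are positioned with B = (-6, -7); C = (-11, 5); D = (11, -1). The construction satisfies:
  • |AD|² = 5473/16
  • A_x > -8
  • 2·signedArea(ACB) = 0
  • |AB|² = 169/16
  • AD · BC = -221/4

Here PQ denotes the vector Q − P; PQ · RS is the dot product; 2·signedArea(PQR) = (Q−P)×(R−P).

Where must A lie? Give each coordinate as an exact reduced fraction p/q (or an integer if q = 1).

1. A_x = -29/4  [2·signedArea(ACB) = 0 ∩ AD · BC = -221/4]
2. A_y = -4  [2·signedArea(ACB) = 0 ∩ AD · BC = -221/4]
   → A = (-29/4, -4)

A = (-29/4, -4)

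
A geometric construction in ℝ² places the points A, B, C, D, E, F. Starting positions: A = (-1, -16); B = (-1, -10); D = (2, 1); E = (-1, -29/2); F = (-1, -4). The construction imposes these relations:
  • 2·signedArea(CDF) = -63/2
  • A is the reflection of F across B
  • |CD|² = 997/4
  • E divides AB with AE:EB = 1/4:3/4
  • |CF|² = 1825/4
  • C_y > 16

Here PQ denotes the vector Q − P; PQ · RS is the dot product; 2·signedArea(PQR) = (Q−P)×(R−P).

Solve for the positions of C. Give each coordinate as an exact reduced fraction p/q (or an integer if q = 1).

C = (5, 33/2)

1. C_x = 5  [line 5·x + -3·y + 49/2 = 0 ∩ |CF|² = 1825/4]
2. C_y = 33/2  [line 5·x + -3·y + 49/2 = 0 ∩ |CF|² = 1825/4]
   → C = (5, 33/2)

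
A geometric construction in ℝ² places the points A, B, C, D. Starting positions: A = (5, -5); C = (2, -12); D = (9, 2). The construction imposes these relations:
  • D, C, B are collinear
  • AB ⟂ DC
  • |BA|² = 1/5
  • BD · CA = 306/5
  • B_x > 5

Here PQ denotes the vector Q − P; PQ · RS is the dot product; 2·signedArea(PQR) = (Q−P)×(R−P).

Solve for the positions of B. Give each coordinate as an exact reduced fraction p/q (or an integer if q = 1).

1. B_x = 27/5  [D, C, B are collinear ∩ AB ⟂ DC]
2. B_y = -26/5  [D, C, B are collinear ∩ AB ⟂ DC]
   → B = (27/5, -26/5)

B = (27/5, -26/5)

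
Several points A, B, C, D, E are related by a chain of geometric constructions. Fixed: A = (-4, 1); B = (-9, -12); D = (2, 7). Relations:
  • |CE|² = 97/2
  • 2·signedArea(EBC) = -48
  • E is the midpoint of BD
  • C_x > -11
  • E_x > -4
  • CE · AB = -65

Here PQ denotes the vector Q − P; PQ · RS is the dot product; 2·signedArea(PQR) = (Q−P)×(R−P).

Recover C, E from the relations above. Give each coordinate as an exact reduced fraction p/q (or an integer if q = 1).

C = (-10, -5)
E = (-7/2, -5/2)

1. E_x = -7/2  [E is the midpoint of BD]
2. E_y = -5/2  [E is the midpoint of BD]
   → E = (-7/2, -5/2)
3. C_x = -10  [CE · AB = -65 ∩ 2·signedArea(EBC) = -48]
4. C_y = -5  [CE · AB = -65 ∩ 2·signedArea(EBC) = -48]
   → C = (-10, -5)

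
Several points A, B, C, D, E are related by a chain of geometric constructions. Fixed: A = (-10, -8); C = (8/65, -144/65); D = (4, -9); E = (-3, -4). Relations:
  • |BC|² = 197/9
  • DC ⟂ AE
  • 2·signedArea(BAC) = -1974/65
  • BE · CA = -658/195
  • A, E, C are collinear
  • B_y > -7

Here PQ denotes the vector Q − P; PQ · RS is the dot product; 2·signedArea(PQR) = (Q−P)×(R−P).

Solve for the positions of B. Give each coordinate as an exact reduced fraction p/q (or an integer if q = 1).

B = (-382/195, -1249/195)

1. B_x = -382/195  [2·signedArea(BAC) = -1974/65 ∩ BE · CA = -658/195]
2. B_y = -1249/195  [2·signedArea(BAC) = -1974/65 ∩ BE · CA = -658/195]
   → B = (-382/195, -1249/195)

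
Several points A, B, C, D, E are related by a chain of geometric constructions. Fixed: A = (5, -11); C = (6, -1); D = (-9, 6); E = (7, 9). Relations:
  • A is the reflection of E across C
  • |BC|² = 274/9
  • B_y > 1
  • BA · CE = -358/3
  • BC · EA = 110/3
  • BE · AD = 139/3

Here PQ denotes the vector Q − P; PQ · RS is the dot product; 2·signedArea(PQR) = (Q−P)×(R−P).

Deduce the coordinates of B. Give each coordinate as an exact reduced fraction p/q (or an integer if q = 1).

B = (1, 4/3)

1. B_x = 1  [BA · CE = -358/3 ∩ BE · AD = 139/3]
2. B_y = 4/3  [BA · CE = -358/3 ∩ BE · AD = 139/3]
   → B = (1, 4/3)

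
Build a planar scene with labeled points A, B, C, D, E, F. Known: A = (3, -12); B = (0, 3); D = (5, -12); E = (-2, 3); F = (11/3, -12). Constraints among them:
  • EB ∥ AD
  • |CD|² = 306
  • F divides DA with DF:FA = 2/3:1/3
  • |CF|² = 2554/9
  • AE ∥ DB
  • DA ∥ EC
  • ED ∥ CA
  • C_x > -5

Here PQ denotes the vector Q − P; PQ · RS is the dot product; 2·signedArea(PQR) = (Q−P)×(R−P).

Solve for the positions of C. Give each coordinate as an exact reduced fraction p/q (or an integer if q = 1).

1. C_x = -4  [ED ∥ CA ∩ DA ∥ EC]
2. C_y = 3  [ED ∥ CA ∩ DA ∥ EC]
   → C = (-4, 3)

C = (-4, 3)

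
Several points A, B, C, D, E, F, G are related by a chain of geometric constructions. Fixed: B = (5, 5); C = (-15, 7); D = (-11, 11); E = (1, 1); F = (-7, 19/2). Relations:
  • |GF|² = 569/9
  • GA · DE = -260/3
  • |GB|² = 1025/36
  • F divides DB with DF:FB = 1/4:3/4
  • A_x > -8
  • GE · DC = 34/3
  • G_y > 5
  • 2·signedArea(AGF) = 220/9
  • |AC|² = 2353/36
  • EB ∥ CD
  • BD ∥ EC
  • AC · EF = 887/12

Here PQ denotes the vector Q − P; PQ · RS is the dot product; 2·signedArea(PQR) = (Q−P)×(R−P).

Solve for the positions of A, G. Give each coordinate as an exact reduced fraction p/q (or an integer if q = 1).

A = (-7, 35/6)
G = (-1/3, 31/6)

1. A_x = -7  [line 8·x + -17/2·y + 1267/12 = 0 ∩ |AC|² = 2353/36]
2. A_y = 35/6  [line 8·x + -17/2·y + 1267/12 = 0 ∩ |AC|² = 2353/36]
   → A = (-7, 35/6)
3. G_x = -1/3  [2·signedArea(AGF) = 220/9 ∩ GE · DC = 34/3]
4. G_y = 31/6  [2·signedArea(AGF) = 220/9 ∩ GE · DC = 34/3]
   → G = (-1/3, 31/6)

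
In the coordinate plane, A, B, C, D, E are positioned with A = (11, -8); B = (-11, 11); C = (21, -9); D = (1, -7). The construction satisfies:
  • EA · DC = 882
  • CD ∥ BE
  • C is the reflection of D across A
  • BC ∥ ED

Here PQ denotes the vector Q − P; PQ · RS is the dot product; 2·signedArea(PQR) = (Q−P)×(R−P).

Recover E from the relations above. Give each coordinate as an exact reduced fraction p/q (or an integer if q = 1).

E = (-31, 13)

1. E_x = -31  [BC ∥ ED ∩ CD ∥ BE]
2. E_y = 13  [BC ∥ ED ∩ CD ∥ BE]
   → E = (-31, 13)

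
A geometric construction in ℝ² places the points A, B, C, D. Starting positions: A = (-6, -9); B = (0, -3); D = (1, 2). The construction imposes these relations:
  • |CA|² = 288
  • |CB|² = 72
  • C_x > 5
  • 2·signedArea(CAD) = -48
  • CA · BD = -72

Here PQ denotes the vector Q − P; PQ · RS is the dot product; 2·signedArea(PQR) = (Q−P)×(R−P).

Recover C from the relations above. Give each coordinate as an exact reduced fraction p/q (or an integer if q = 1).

C = (6, 3)

1. C_x = 6  [2·signedArea(CAD) = -48 ∩ CA · BD = -72]
2. C_y = 3  [2·signedArea(CAD) = -48 ∩ CA · BD = -72]
   → C = (6, 3)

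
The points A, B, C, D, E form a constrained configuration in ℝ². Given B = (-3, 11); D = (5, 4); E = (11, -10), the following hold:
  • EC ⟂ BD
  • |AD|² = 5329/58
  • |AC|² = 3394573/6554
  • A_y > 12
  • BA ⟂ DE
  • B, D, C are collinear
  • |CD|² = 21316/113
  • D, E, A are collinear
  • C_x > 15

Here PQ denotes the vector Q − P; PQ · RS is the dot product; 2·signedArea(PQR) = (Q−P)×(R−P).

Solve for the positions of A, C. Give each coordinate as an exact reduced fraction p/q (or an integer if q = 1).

A = (71/58, 743/58)
C = (1733/113, -570/113)

1. A_x = 71/58  [D, E, A are collinear ∩ BA ⟂ DE]
2. A_y = 743/58  [D, E, A are collinear ∩ BA ⟂ DE]
   → A = (71/58, 743/58)
3. C_x = 1733/113  [B, D, C are collinear ∩ EC ⟂ BD]
4. C_y = -570/113  [B, D, C are collinear ∩ EC ⟂ BD]
   → C = (1733/113, -570/113)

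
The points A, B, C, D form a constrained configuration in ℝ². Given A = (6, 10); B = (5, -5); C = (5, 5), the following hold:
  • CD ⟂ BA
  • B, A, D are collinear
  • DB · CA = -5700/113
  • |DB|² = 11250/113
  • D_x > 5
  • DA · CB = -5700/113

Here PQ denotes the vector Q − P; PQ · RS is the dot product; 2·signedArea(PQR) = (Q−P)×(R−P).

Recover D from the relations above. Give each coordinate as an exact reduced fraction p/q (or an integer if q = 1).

D = (640/113, 560/113)

1. D_x = 640/113  [B, A, D are collinear ∩ CD ⟂ BA]
2. D_y = 560/113  [B, A, D are collinear ∩ CD ⟂ BA]
   → D = (640/113, 560/113)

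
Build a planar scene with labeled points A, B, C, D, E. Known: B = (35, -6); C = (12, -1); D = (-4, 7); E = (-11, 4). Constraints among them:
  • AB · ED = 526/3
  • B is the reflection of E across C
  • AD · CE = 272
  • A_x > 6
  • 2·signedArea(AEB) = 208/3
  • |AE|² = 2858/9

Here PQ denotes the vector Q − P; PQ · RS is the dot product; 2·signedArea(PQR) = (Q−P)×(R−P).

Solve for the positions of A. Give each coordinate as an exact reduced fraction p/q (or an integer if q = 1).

1. A_x = 20/3  [2·signedArea(AEB) = 208/3 ∩ AD · CE = 272]
2. A_y = 5/3  [2·signedArea(AEB) = 208/3 ∩ AD · CE = 272]
   → A = (20/3, 5/3)

A = (20/3, 5/3)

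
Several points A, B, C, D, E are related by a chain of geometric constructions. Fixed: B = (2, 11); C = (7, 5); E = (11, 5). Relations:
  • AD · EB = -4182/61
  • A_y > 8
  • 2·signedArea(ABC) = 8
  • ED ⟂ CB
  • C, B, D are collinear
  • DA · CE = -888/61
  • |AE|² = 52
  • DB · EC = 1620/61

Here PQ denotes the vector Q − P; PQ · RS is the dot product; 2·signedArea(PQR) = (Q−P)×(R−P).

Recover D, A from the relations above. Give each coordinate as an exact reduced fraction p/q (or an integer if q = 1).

1. D_x = 527/61  [C, B, D are collinear ∩ ED ⟂ CB]
2. D_y = 185/61  [C, B, D are collinear ∩ ED ⟂ CB]
   → D = (527/61, 185/61)
3. A_x = 5  [2·signedArea(ABC) = 8 ∩ DA · CE = -888/61]
4. A_y = 9  [2·signedArea(ABC) = 8 ∩ DA · CE = -888/61]
   → A = (5, 9)

A = (5, 9)
D = (527/61, 185/61)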